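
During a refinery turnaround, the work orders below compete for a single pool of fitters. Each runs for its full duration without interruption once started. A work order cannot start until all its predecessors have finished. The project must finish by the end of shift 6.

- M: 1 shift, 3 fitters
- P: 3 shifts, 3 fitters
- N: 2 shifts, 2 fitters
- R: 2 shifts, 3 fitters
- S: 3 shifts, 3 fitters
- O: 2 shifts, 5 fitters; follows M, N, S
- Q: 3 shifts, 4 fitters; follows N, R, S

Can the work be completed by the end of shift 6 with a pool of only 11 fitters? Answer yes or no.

Schedule M@1, P@1, N@1, R@2, S@1, O@4, Q@4: s1:11  s2:11  s3:9  s4:9  s5:9  s6:4 — peak 11 ≤ 11.

yes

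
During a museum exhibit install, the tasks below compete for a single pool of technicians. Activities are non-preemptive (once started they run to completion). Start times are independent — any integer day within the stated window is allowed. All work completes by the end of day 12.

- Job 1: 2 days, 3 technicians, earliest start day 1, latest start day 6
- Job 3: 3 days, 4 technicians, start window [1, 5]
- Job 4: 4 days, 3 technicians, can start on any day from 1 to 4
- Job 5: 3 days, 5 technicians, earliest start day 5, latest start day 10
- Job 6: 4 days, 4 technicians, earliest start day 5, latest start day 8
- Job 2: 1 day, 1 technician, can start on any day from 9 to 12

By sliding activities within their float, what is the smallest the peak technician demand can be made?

7

Early-start (Job 1@1, Job 3@1, Job 4@1, Job 5@5, Job 6@5, Job 2@9) gives peak 10: d1:10  d2:10  d3:7  d4:3  d5:9  d6:9  d7:9  d8:4  d9:1  d10:0  d11:0  d12:0.
Shift Job 4→3, Job 5→9.
Schedule Job 1@1, Job 3@1, Job 4@3, Job 5@9, Job 6@5, Job 2@9: d1:7  d2:7  d3:7  d4:3  d5:7  d6:7  d7:4  d8:4  d9:6  d10:5  d11:5  d12:0 — peak 7.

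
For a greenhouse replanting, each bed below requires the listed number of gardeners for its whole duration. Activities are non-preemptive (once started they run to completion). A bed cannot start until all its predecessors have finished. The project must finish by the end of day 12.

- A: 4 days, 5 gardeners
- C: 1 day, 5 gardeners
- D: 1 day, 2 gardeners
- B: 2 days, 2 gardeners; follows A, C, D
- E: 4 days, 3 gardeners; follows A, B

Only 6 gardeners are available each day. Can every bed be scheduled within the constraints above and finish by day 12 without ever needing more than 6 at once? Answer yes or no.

yes

Schedule A@1, C@5, D@6, B@7, E@9: d1:5  d2:5  d3:5  d4:5  d5:5  d6:2  d7:2  d8:2  d9:3  d10:3  d11:3  d12:3 — peak 5 ≤ 6.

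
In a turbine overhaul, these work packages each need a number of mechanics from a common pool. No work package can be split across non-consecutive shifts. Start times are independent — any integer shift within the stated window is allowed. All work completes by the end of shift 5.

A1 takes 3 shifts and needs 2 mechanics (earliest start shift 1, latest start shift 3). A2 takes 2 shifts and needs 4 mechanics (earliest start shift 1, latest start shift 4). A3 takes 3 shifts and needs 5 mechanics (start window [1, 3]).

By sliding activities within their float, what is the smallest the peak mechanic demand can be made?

7

Early-start (A1@1, A2@1, A3@1) gives peak 11: s1:11  s2:11  s3:7  s4:0  s5:0.
Shift A3→3.
Schedule A1@1, A2@1, A3@3: s1:6  s2:6  s3:7  s4:5  s5:5 — peak 7.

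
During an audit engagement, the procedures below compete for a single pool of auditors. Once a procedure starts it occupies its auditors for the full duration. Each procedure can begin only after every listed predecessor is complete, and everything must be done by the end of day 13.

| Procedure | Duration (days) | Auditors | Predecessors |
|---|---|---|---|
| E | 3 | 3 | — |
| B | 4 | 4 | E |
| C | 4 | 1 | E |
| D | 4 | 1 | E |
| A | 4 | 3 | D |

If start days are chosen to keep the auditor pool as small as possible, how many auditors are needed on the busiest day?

Early-start (E@1, B@4, C@4, D@4, A@8) gives peak 6: d1:3  d2:3  d3:3  d4:6  d5:6  d6:6  d7:6  d8:3  d9:3  d10:3  d11:3  d12:0  d13:0.
Shift C→8.
Schedule E@1, B@4, C@8, D@4, A@8: d1:3  d2:3  d3:3  d4:5  d5:5  d6:5  d7:5  d8:4  d9:4  d10:4  d11:4  d12:0  d13:0 — peak 5.

5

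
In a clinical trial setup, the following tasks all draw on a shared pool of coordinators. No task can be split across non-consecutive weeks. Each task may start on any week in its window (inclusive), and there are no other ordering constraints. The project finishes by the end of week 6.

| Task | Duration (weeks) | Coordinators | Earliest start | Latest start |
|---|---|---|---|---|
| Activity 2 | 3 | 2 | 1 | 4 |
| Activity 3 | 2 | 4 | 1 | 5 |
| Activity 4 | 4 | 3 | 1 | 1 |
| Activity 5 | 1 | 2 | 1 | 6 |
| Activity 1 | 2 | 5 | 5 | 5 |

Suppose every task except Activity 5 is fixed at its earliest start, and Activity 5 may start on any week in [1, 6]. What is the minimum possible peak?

Activity 5@1: w1:11  w2:9  w3:5  w4:3  w5:5  w6:5 → peak 11
Activity 5@2: w1:9  w2:11  w3:5  w4:3  w5:5  w6:5 → peak 11
Activity 5@3: w1:9  w2:9  w3:7  w4:3  w5:5  w6:5 → peak 9
Activity 5@4: w1:9  w2:9  w3:5  w4:5  w5:5  w6:5 → peak 9
Activity 5@5: w1:9  w2:9  w3:5  w4:3  w5:7  w6:5 → peak 9
Activity 5@6: w1:9  w2:9  w3:5  w4:3  w5:5  w6:7 → peak 9
Best is Activity 5@3, peak 9.

9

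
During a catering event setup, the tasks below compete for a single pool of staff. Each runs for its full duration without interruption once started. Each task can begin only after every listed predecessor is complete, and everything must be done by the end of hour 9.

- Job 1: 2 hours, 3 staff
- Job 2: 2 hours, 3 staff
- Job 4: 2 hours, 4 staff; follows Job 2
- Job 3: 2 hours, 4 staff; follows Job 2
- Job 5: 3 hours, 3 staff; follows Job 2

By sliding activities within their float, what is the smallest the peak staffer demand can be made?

Early-start (Job 1@1, Job 2@1, Job 4@3, Job 3@3, Job 5@3) gives peak 11: h1:6  h2:6  h3:11  h4:11  h5:3  h6:0  h7:0  h8:0  h9:0.
Shift Job 3→5, Job 5→7.
Schedule Job 1@1, Job 2@1, Job 4@3, Job 3@5, Job 5@7: h1:6  h2:6  h3:4  h4:4  h5:4  h6:4  h7:3  h8:3  h9:3 — peak 6.

6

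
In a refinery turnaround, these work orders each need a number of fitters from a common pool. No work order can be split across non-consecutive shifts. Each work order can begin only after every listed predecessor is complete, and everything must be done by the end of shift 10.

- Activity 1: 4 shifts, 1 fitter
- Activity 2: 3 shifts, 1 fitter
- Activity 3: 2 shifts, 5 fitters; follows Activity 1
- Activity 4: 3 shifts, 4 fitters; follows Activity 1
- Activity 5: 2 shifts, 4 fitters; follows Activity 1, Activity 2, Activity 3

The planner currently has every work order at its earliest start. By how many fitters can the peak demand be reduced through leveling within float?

Early-start peak: s1:2  s2:2  s3:2  s4:1  s5:9  s6:9  s7:8  s8:4  s9:0  s10:0 ⇒ 9.
Leveled (Activity 1@1, Activity 2@1, Activity 3@5, Activity 4@7, Activity 5@7): s1:2  s2:2  s3:2  s4:1  s5:5  s6:5  s7:8  s8:8  s9:4  s10:0 ⇒ 8.
Reduction 9 − 8 = 1.

1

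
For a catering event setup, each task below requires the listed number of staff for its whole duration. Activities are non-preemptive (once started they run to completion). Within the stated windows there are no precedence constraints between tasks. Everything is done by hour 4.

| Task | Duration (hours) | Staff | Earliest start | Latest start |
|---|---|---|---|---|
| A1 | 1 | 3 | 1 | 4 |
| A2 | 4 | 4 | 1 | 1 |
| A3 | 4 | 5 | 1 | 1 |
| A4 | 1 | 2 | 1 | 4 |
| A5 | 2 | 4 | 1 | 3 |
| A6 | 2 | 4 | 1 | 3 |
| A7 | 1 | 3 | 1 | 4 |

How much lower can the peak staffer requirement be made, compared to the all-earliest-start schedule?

9

Early-start peak: h1:25  h2:17  h3:9  h4:9 ⇒ 25.
Leveled (A1@1, A2@1, A3@1, A4@2, A5@1, A6@3, A7@3): h1:16  h2:15  h3:16  h4:13 ⇒ 16.
Reduction 25 − 16 = 9.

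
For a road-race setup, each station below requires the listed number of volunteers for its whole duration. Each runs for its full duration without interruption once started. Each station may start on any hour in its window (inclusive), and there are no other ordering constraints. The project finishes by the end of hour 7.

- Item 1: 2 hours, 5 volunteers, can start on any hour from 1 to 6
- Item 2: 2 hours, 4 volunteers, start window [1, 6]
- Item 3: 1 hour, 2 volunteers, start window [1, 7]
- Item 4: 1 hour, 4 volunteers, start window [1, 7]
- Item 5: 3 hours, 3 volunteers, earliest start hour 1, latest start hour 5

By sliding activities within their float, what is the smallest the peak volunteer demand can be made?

Early-start (Item 1@1, Item 2@1, Item 3@1, Item 4@1, Item 5@1) gives peak 18: h1:18  h2:12  h3:3  h4:0  h5:0  h6:0  h7:0.
Shift Item 2→3, Item 4→5, Item 5→3.
Schedule Item 1@1, Item 2@3, Item 3@1, Item 4@5, Item 5@3: h1:7  h2:5  h3:7  h4:7  h5:7  h6:0  h7:0 — peak 7.

7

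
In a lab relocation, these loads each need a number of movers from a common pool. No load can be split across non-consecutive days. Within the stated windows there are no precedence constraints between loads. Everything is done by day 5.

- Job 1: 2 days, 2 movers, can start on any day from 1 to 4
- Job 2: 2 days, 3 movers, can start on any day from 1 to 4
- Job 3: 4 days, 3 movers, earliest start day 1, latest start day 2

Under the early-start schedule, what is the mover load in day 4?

3

At early start, day 4 has: Job 3.
Demand: 3 = 3.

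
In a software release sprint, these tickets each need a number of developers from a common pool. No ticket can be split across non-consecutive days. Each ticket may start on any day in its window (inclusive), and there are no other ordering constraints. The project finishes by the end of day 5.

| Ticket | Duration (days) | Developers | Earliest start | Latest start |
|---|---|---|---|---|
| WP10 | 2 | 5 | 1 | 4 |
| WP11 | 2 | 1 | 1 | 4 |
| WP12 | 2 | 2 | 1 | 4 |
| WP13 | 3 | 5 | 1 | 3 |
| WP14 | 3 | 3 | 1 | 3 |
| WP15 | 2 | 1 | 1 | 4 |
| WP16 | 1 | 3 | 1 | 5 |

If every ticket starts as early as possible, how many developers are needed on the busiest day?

20

Early-start schedule: WP10@1, WP11@1, WP12@1, WP13@1, WP14@1, WP15@1, WP16@1.
Load per day: day 1: 20, day 2: 17, day 3: 8, day 4: 0, day 5: 0.
Peak is 20.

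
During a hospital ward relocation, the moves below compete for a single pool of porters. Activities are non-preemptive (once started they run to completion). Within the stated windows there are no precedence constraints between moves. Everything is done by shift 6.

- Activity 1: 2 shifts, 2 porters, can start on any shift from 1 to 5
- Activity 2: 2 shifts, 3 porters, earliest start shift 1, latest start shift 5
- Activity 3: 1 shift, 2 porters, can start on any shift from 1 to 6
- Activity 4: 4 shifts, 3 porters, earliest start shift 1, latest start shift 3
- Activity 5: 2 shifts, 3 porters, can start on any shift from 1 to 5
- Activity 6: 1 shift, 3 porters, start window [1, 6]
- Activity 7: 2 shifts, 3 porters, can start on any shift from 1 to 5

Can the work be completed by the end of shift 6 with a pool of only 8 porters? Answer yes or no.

Schedule Activity 1@1, Activity 2@1, Activity 3@1, Activity 4@2, Activity 5@3, Activity 6@6, Activity 7@5: s1:7  s2:8  s3:6  s4:6  s5:6  s6:6 — peak 8 ≤ 8.

yes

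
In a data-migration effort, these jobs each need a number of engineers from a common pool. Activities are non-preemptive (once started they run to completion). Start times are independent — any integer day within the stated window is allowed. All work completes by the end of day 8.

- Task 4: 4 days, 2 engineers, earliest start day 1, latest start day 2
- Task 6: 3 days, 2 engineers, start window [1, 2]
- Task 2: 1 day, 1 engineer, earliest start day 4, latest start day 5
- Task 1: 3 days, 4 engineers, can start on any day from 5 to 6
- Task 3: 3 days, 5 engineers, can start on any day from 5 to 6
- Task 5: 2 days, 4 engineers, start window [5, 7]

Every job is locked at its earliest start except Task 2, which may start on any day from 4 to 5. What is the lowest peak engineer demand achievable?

Task 2@4: d1:4  d2:4  d3:4  d4:3  d5:13  d6:13  d7:9  d8:0 → peak 13
Task 2@5: d1:4  d2:4  d3:4  d4:2  d5:14  d6:13  d7:9  d8:0 → peak 14
Best is Task 2@4, peak 13.

13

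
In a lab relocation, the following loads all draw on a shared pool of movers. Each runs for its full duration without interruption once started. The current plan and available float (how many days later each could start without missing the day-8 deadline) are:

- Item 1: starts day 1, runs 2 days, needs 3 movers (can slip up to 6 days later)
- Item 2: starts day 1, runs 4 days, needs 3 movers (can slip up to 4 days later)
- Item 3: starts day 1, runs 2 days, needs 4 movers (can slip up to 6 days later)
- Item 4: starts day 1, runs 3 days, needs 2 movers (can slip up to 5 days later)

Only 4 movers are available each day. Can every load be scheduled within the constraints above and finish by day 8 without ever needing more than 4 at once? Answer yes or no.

The minimum achievable peak is 5; 4 < 5, so no feasible schedule stays within the cap.

no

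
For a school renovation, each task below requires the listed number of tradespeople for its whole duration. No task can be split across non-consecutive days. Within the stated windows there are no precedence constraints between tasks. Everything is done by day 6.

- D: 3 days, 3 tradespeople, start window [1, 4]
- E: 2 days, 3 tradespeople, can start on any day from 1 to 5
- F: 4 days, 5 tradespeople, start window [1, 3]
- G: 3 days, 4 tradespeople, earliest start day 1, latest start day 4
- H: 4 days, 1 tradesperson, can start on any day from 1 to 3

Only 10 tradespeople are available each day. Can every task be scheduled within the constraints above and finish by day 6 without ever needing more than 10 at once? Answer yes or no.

yes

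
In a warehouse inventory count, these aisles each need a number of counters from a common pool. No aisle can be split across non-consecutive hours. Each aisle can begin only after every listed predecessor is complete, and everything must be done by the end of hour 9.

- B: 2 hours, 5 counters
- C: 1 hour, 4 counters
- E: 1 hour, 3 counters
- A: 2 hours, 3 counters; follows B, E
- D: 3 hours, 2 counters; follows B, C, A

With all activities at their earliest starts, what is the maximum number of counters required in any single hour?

Early-start schedule: B@1, C@1, E@1, A@3, D@5.
Load per hour: hour 1: 12, hour 2: 5, hour 3: 3, hour 4: 3, hour 5: 2, hour 6: 2, hour 7: 2, hour 8: 0, hour 9: 0.
Peak is 12.

12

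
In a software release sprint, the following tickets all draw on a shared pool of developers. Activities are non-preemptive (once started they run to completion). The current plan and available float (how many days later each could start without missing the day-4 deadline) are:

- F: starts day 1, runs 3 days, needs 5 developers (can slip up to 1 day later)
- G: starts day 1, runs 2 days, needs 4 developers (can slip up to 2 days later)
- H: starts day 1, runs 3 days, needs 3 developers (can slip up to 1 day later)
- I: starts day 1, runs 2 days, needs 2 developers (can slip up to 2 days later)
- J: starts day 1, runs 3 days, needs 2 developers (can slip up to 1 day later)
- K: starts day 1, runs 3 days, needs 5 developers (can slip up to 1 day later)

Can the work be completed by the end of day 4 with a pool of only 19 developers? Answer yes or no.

Schedule F@1, G@1, H@1, I@3, J@1, K@1: d1:19  d2:19  d3:17  d4:2 — peak 19 ≤ 19.

yes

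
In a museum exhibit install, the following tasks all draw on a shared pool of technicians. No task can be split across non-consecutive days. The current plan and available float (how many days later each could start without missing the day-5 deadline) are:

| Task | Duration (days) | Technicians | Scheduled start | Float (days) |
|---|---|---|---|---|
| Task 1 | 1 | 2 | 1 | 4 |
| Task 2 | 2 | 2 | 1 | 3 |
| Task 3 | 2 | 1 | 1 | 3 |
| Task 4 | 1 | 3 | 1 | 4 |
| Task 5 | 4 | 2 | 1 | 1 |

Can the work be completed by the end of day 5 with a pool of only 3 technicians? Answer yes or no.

no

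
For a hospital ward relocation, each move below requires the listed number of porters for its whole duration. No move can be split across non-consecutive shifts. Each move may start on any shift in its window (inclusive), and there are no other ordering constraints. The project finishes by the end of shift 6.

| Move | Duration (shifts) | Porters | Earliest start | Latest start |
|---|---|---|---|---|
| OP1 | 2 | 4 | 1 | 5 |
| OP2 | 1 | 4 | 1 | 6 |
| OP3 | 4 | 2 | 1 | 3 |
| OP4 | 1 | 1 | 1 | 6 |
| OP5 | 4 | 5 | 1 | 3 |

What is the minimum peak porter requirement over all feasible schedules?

8

Early-start (OP1@1, OP2@1, OP3@1, OP4@1, OP5@1) gives peak 16: s1:16  s2:11  s3:7  s4:7  s5:0  s6:0.
Shift OP3→2, OP4→2, OP5→3.
Schedule OP1@1, OP2@1, OP3@2, OP4@2, OP5@3: s1:8  s2:7  s3:7  s4:7  s5:7  s6:5 — peak 8.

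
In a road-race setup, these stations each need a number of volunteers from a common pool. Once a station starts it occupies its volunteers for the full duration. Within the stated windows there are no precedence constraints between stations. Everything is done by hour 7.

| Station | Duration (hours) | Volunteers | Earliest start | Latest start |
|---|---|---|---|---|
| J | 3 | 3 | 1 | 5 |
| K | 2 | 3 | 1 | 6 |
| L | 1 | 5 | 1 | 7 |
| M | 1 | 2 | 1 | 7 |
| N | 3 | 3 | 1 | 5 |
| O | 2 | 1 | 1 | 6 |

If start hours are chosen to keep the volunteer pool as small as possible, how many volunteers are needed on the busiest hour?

6

Early-start (J@1, K@1, L@1, M@1, N@1, O@1) gives peak 17: h1:17  h2:10  h3:6  h4:0  h5:0  h6:0  h7:0.
Shift L→4, M→3, N→5, O→3.
Schedule J@1, K@1, L@4, M@3, N@5, O@3: h1:6  h2:6  h3:6  h4:6  h5:3  h6:3  h7:3 — peak 6.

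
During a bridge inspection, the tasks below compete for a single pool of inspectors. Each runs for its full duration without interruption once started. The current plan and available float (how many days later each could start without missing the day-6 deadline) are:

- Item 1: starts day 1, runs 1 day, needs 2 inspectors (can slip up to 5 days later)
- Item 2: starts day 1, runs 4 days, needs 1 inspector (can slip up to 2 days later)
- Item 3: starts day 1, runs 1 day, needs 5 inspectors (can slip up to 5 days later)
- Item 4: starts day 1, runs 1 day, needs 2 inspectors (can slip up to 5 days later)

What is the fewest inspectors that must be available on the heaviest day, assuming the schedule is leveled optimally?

Early-start (Item 1@1, Item 2@1, Item 3@1, Item 4@1) gives peak 10: d1:10  d2:1  d3:1  d4:1  d5:0  d6:0.
Shift Item 3→5.
Schedule Item 1@1, Item 2@1, Item 3@5, Item 4@1: d1:5  d2:1  d3:1  d4:1  d5:5  d6:0 — peak 5.

5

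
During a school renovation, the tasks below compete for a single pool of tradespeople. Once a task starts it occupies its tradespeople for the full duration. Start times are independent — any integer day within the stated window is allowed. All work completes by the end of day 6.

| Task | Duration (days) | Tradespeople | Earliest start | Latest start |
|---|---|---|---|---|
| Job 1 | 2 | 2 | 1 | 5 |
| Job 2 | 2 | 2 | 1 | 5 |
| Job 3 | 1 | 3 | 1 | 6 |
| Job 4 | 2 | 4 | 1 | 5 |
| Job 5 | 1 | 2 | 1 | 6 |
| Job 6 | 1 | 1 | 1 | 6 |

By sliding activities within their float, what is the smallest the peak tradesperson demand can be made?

4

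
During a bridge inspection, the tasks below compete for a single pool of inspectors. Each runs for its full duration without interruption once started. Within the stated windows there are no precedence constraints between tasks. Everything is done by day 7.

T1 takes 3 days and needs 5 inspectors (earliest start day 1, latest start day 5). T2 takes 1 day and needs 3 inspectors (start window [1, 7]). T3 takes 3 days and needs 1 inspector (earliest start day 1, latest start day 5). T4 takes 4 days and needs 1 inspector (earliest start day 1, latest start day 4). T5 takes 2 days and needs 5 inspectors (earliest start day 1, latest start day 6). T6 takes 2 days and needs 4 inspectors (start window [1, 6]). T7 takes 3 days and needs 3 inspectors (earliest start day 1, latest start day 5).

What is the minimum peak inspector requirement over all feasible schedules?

8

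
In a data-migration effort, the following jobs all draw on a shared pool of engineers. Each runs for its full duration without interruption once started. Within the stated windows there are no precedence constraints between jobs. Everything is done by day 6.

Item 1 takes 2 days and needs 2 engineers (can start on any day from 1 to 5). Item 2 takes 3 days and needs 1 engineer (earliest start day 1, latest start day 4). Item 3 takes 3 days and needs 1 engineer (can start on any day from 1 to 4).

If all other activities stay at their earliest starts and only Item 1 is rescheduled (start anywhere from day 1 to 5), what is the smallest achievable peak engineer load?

2

Item 1@1: d1:4  d2:4  d3:2  d4:0  d5:0  d6:0 → peak 4
Item 1@2: d1:2  d2:4  d3:4  d4:0  d5:0  d6:0 → peak 4
Item 1@3: d1:2  d2:2  d3:4  d4:2  d5:0  d6:0 → peak 4
Item 1@4: d1:2  d2:2  d3:2  d4:2  d5:2  d6:0 → peak 2
Item 1@5: d1:2  d2:2  d3:2  d4:0  d5:2  d6:2 → peak 2
Best is Item 1@4, peak 2.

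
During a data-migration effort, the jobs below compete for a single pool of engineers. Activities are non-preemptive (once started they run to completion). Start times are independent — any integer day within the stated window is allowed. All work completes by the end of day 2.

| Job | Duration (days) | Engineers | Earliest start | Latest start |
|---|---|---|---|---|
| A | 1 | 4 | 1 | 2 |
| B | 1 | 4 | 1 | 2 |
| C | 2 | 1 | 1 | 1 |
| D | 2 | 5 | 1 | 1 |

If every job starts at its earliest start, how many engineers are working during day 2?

At early start, day 2 has: C, D.
Demand: 1 + 5 = 6.

6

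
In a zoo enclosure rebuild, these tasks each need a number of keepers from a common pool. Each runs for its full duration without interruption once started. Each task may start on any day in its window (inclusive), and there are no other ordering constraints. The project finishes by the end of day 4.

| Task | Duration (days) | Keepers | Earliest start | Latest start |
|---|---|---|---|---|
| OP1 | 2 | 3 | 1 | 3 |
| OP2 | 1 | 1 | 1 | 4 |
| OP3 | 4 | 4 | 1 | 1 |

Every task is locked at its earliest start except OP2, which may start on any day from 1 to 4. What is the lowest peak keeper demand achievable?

7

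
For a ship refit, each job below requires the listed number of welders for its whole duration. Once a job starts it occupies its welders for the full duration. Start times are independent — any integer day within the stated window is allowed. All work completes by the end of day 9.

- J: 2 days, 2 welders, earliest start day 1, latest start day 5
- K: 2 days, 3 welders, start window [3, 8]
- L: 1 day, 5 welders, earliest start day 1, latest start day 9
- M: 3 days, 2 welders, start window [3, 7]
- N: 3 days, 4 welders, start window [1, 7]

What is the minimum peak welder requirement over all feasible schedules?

Early-start (J@1, K@3, L@1, M@3, N@1) gives peak 11: d1:11  d2:6  d3:9  d4:5  d5:2  d6:0  d7:0  d8:0  d9:0.
Shift L→6, N→7.
Schedule J@1, K@3, L@6, M@3, N@7: d1:2  d2:2  d3:5  d4:5  d5:2  d6:5  d7:4  d8:4  d9:4 — peak 5.

5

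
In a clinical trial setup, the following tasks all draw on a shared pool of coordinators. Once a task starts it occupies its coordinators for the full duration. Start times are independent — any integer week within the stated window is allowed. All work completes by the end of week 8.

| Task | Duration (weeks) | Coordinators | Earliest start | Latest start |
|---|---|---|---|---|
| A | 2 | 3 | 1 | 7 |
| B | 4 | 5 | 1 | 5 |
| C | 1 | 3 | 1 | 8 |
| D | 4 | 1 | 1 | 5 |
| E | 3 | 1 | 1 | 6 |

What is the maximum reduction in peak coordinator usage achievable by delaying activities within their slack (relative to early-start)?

Early-start peak: w1:13  w2:10  w3:7  w4:6  w5:0  w6:0  w7:0  w8:0 ⇒ 13.
Leveled (A@1, B@5, C@3, D@1, E@1): w1:5  w2:5  w3:5  w4:1  w5:5  w6:5  w7:5  w8:5 ⇒ 5.
Reduction 13 − 5 = 8.

8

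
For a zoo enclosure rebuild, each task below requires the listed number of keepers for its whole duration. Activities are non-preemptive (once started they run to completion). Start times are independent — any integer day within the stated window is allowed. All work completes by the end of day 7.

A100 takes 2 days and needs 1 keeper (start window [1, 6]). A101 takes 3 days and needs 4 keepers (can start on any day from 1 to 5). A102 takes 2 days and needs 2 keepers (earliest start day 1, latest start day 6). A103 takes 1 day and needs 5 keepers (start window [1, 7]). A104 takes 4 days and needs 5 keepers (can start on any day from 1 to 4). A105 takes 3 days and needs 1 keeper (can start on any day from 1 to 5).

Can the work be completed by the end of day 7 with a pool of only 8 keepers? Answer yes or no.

no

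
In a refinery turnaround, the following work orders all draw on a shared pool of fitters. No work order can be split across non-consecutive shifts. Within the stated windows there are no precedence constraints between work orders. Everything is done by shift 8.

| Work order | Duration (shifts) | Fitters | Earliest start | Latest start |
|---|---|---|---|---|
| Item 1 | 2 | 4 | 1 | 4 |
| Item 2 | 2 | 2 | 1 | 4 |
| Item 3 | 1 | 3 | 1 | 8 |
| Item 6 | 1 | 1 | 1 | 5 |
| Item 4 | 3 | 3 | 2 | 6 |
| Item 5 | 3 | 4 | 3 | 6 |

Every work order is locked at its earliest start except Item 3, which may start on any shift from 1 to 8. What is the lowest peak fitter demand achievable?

9

Item 3@1: s1:10  s2:9  s3:7  s4:7  s5:4  s6:0  s7:0  s8:0 → peak 10
Item 3@2: s1:7  s2:12  s3:7  s4:7  s5:4  s6:0  s7:0  s8:0 → peak 12
Item 3@3: s1:7  s2:9  s3:10  s4:7  s5:4  s6:0  s7:0  s8:0 → peak 10
Item 3@4: s1:7  s2:9  s3:7  s4:10  s5:4  s6:0  s7:0  s8:0 → peak 10
Item 3@5: s1:7  s2:9  s3:7  s4:7  s5:7  s6:0  s7:0  s8:0 → peak 9
Item 3@6: s1:7  s2:9  s3:7  s4:7  s5:4  s6:3  s7:0  s8:0 → peak 9
Item 3@7: s1:7  s2:9  s3:7  s4:7  s5:4  s6:0  s7:3  s8:0 → peak 9
Item 3@8: s1:7  s2:9  s3:7  s4:7  s5:4  s6:0  s7:0  s8:3 → peak 9
Best is Item 3@5, peak 9.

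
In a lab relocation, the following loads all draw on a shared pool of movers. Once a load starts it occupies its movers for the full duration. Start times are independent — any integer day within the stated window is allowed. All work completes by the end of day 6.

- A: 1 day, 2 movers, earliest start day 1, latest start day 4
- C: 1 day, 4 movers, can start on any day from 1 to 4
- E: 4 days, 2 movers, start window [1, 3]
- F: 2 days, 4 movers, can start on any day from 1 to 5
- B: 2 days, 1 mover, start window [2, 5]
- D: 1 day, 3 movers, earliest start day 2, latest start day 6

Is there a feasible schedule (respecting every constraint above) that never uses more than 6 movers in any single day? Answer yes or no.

yes

Schedule A@1, C@1, E@2, F@2, B@4, D@4: d1:6  d2:6  d3:6  d4:6  d5:3  d6:0 — peak 6 ≤ 6.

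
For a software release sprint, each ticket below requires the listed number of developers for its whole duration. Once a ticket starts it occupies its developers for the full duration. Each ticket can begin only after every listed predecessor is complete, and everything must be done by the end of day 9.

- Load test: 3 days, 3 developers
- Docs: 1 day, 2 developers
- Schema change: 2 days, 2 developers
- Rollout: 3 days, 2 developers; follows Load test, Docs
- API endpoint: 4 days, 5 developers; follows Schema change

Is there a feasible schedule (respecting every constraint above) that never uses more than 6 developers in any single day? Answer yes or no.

no

The minimum achievable peak is 7; 6 < 7, so no feasible schedule stays within the cap.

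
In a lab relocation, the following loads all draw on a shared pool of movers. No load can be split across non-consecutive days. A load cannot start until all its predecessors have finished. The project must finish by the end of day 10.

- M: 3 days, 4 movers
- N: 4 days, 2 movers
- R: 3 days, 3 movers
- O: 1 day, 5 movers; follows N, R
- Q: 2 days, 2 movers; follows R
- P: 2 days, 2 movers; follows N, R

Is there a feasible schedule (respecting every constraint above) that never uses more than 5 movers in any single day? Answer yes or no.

yes

Schedule M@1, N@4, R@4, O@8, Q@9, P@9: d1:4  d2:4  d3:4  d4:5  d5:5  d6:5  d7:2  d8:5  d9:4  d10:4 — peak 5 ≤ 5.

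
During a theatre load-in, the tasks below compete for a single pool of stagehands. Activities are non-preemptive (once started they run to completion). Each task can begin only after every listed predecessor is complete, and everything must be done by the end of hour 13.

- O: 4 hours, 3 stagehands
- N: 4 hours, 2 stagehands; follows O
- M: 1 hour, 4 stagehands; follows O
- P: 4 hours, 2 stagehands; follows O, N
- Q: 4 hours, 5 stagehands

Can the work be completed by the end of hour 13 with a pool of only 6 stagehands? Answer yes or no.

no

The minimum achievable peak is 7; 6 < 7, so no feasible schedule stays within the cap.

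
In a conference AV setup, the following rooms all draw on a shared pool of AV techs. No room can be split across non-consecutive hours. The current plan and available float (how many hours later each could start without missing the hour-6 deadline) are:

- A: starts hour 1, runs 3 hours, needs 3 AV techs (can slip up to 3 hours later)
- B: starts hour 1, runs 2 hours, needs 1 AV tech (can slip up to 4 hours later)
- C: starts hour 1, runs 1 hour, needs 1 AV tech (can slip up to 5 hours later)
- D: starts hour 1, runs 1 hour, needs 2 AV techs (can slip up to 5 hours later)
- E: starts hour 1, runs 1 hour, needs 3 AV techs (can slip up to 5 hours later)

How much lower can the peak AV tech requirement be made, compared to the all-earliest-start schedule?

7

Early-start peak: h1:10  h2:4  h3:3  h4:0  h5:0  h6:0 ⇒ 10.
Leveled (A@1, B@4, C@4, D@5, E@6): h1:3  h2:3  h3:3  h4:2  h5:3  h6:3 ⇒ 3.
Reduction 10 − 3 = 7.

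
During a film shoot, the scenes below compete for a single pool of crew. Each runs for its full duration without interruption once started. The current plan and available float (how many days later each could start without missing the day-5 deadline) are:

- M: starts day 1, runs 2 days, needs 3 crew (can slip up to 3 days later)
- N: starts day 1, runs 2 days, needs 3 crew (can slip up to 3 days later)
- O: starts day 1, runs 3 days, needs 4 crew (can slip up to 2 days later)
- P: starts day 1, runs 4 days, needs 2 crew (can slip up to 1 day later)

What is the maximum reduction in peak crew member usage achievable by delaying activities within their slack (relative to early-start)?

4

Early-start peak: d1:12  d2:12  d3:6  d4:2  d5:0 ⇒ 12.
Leveled (M@1, N@1, O@3, P@1): d1:8  d2:8  d3:6  d4:6  d5:4 ⇒ 8.
Reduction 12 − 8 = 4.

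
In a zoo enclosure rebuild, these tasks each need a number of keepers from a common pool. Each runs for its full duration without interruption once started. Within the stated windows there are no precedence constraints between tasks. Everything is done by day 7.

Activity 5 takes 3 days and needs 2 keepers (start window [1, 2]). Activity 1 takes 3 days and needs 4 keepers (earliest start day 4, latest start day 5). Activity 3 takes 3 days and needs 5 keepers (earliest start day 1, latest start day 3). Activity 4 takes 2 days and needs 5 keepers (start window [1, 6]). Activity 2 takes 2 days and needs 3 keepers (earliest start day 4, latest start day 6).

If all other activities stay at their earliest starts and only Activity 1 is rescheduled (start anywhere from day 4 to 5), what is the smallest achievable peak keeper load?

12

Activity 1@4: d1:12  d2:12  d3:7  d4:7  d5:7  d6:4  d7:0 → peak 12
Activity 1@5: d1:12  d2:12  d3:7  d4:3  d5:7  d6:4  d7:4 → peak 12
Best is Activity 1@4, peak 12.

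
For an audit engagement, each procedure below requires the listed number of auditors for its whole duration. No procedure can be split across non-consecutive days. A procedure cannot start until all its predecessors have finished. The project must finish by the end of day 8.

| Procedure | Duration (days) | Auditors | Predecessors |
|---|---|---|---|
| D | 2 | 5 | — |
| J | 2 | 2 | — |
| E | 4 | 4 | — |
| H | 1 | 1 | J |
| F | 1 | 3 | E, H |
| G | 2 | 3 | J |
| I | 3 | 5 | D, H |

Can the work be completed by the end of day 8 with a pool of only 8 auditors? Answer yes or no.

no

The minimum achievable peak is 9; 8 < 9, so no feasible schedule stays within the cap.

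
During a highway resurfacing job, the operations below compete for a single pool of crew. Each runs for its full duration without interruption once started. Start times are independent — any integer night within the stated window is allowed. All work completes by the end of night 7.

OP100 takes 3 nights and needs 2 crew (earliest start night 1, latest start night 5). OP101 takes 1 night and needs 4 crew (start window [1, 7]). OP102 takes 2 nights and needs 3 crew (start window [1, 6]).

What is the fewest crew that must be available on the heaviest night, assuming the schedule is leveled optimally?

4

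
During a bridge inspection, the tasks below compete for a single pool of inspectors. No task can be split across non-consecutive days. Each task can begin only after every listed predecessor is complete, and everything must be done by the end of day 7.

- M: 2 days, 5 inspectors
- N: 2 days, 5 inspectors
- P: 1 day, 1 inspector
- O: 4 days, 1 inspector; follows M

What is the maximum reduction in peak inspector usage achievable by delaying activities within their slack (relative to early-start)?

Early-start peak: d1:11  d2:10  d3:1  d4:1  d5:1  d6:1  d7:0 ⇒ 11.
Leveled (M@1, N@3, P@1, O@3): d1:6  d2:5  d3:6  d4:6  d5:1  d6:1  d7:0 ⇒ 6.
Reduction 11 − 6 = 5.

5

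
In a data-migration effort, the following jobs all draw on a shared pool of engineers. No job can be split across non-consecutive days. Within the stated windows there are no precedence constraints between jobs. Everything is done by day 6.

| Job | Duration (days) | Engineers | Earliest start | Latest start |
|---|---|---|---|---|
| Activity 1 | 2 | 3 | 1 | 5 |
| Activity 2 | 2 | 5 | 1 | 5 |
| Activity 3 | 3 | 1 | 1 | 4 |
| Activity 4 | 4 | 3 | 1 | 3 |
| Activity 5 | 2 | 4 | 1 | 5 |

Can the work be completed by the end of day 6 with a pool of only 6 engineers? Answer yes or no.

Total engineer-days = 39; over 6 days the average is 39/6 > 6, so some day must exceed 6.

no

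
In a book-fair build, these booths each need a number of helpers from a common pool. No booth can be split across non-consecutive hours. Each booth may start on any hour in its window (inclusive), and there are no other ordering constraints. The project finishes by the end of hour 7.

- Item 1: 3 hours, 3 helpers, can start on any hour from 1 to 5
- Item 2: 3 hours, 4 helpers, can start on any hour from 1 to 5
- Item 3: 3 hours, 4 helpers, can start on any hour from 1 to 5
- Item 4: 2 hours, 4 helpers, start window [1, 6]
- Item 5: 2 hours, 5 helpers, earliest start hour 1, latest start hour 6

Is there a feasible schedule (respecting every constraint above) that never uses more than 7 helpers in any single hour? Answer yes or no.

no

Total helper-hours = 51; over 7 hours the average is 51/7 > 7, so some hour must exceed 7.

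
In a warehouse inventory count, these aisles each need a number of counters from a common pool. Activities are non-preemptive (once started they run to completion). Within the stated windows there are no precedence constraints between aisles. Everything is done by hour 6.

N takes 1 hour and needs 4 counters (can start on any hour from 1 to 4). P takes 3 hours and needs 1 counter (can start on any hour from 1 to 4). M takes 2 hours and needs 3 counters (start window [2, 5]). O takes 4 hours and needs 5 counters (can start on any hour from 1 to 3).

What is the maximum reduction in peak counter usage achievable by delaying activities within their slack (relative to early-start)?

Early-start peak: h1:10  h2:9  h3:9  h4:5  h5:0  h6:0 ⇒ 10.
Leveled (N@1, P@1, M@4, O@2): h1:5  h2:6  h3:6  h4:8  h5:8  h6:0 ⇒ 8.
Reduction 10 − 8 = 2.

2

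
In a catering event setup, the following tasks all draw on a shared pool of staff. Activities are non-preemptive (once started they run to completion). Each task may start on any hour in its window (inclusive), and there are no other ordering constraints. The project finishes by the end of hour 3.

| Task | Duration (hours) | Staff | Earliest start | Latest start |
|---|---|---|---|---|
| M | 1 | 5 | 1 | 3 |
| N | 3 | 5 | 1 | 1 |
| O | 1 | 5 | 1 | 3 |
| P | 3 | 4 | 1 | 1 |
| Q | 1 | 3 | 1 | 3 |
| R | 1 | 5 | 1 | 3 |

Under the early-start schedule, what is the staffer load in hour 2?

9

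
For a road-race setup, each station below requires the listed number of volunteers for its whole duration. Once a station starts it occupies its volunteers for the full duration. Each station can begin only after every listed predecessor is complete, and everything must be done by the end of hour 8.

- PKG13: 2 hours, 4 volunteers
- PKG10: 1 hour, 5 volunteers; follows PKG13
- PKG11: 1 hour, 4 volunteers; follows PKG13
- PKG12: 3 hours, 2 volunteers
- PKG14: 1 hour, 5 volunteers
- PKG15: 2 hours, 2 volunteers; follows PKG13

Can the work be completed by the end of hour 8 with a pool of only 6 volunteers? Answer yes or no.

Schedule PKG13@1, PKG10@3, PKG11@4, PKG12@5, PKG14@8, PKG15@5: h1:4  h2:4  h3:5  h4:4  h5:4  h6:4  h7:2  h8:5 — peak 5 ≤ 6.

yes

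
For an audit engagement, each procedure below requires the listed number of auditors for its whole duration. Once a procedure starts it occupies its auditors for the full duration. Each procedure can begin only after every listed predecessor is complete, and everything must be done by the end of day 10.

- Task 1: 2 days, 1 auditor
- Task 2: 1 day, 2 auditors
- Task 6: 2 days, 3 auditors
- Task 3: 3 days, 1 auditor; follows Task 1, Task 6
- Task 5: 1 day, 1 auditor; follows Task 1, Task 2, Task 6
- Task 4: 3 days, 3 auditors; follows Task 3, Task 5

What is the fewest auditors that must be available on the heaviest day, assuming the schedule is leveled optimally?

3

Early-start (Task 1@1, Task 2@1, Task 6@1, Task 3@3, Task 5@3, Task 4@6) gives peak 6: d1:6  d2:4  d3:2  d4:1  d5:1  d6:3  d7:3  d8:3  d9:0  d10:0.
Shift Task 6→3, Task 3→5, Task 5→5, Task 4→8.
Schedule Task 1@1, Task 2@1, Task 6@3, Task 3@5, Task 5@5, Task 4@8: d1:3  d2:1  d3:3  d4:3  d5:2  d6:1  d7:1  d8:3  d9:3  d10:3 — peak 3.
Total auditor-days = 23 over 10 days ⇒ peak ≥ ⌈23/10⌉ = 3, so 3 is optimal.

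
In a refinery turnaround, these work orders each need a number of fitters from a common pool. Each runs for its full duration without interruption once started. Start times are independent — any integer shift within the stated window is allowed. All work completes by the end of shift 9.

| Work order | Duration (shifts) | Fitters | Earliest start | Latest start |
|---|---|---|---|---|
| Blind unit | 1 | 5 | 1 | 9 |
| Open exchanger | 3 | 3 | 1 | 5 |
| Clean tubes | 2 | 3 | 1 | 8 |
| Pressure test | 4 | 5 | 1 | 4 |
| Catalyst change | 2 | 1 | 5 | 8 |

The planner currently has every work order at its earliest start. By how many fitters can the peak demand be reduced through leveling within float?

Early-start peak: s1:16  s2:11  s3:8  s4:5  s5:1  s6:1  s7:0  s8:0  s9:0 ⇒ 16.
Leveled (Blind unit@8, Open exchanger@1, Clean tubes@1, Pressure test@4, Catalyst change@5): s1:6  s2:6  s3:3  s4:5  s5:6  s6:6  s7:5  s8:5  s9:0 ⇒ 6.
Reduction 16 − 6 = 10.

10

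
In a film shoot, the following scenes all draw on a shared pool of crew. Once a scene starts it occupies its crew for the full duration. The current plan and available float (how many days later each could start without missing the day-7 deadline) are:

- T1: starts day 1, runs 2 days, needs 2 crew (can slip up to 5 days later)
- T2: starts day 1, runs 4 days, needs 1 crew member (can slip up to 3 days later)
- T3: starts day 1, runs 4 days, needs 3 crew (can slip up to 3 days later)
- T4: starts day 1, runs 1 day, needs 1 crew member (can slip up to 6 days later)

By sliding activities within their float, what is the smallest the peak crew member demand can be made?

Early-start (T1@1, T2@1, T3@1, T4@1) gives peak 7: d1:7  d2:6  d3:4  d4:4  d5:0  d6:0  d7:0.
Shift T3→3.
Schedule T1@1, T2@1, T3@3, T4@1: d1:4  d2:3  d3:4  d4:4  d5:3  d6:3  d7:0 — peak 4.

4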